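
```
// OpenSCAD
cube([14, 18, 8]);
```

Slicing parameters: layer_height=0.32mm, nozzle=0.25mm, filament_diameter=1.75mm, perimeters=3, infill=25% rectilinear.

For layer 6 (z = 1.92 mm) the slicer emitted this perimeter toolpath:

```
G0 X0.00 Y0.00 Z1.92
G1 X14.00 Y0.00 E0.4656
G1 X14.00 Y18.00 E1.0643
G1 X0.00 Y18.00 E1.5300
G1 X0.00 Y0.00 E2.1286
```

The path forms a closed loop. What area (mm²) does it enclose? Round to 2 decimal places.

252.00 mm²

Apply the shoelace formula to the sequence of (X, Y) vertices; enclosed area = 252.00 mm².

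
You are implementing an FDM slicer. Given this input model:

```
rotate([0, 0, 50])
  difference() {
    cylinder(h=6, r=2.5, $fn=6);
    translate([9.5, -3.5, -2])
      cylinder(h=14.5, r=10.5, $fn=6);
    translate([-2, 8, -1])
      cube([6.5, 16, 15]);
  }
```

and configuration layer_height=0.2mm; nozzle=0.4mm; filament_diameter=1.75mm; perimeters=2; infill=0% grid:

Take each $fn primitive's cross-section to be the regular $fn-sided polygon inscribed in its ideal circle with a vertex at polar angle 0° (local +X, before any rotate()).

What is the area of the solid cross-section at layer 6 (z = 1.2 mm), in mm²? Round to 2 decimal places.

At z = 1.2 mm: the cylinder: section is a regular 6-gon, circumradius r=2.5 (area = (6/2)·2.500²·sin(360°/6) = 16.24 mm²); the r=10.5 cylinder at (9.5, -3.5) contributes a regular 6-gon of circumradius 10.5 (area = (6/2)·10.500²·sin(360°/6) = 286.44 mm²); the cube at (-2, 8) is present — its section is the full 6.5×16 rectangle (area 104.00 mm²); Subtracting the remaining from the first: starting from the r=2.5 cylinder (16.24 mm²), the r=10.5 cylinder at (9.5, -3.5) partially overlaps it — only the 4.15 mm² overlap (of its 286.44 mm²) is removed, clipping the outline; the 6.5×16 cube at (-2, 8) misses the remaining region (no effect) — area = 12.09 mm²; (rotated 50° about Z; rotation is an isometry so areas/perimeters/island counts are preserved). Overall, the cross-section is a single solid region. Net area = 12.09 mm².

12.09 mm²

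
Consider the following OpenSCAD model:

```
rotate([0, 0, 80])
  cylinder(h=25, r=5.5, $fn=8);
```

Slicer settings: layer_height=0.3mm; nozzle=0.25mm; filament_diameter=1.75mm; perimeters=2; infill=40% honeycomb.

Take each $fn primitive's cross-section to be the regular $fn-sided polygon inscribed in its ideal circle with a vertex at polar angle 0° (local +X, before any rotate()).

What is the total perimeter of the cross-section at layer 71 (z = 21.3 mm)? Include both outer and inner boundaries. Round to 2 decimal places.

At z = 21.3 mm: the r=5.5 cylinder contributes a regular 8-gon of circumradius 5.5 (perimeter = 2·8·5.500·sin(180°/8) = 33.68 mm); (whole slice rotated 80° about Z — lengths, areas and connectivity unchanged). Overall, the cross-section is a single solid region. Total boundary length (outer) = 33.68 mm.

33.68 mm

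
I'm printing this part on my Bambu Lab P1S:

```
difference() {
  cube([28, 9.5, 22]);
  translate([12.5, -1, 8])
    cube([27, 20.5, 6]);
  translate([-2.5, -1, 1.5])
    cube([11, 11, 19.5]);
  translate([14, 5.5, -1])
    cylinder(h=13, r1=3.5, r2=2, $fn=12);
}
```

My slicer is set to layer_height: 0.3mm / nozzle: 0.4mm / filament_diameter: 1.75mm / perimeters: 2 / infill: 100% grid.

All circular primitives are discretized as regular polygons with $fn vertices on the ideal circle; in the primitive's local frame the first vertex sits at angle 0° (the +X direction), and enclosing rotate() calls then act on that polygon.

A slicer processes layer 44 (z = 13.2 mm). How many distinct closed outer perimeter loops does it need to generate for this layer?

1

At z = 13.2 mm: the cube (footprint 28×9.5) is included at this height; the 27×20.5 cube at (12.5, -1) contributes its full rectangle; the cube at (-2.5, -1) (footprint 11×11) is included at this height; the cone at (14, 5.5) is not intersected at this z (z outside [-1, 12]); Subtracting the remaining from the first: starting from the 28×9.5 cube, the 27×20.5 cube at (12.5, -1) partially overlaps it — only the 147.25 mm² overlap (of its 553.50 mm²) is removed, clipping the outline; the 11×11 cube at (-2.5, -1) partially overlaps it — only the 80.75 mm² overlap (of its 121.00 mm²) is removed, clipping the outline — 1 connected region. The result has 1 disconnected region.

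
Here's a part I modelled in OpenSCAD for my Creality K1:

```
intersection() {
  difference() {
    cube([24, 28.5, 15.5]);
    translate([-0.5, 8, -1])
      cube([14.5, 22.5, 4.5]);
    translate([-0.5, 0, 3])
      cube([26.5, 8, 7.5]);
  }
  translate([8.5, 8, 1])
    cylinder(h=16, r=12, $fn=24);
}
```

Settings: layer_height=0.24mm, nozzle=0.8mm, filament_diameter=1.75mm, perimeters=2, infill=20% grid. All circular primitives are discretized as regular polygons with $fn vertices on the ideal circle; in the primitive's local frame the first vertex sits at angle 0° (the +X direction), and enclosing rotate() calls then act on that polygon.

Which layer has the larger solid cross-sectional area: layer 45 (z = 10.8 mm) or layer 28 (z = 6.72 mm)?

Layer 45 (z = 10.8): the cube is present — its section is the full 24×28.5 rectangle (area 684.00 mm²); the cube at (-0.5, 8) is absent (z outside [-1, 3.5]); the cube at (-0.5, 0) is not intersected at this z (z outside [3, 10.5]); Subtracting the remaining from the first: none of the subtracted shapes is present at this height, so the 24×28.5 cube is unchanged — area = 684.00 mm²; the r=12 cylinder at (8.5, 8) contributes a regular 24-gon of circumradius 12 (area = (24/2)·12.000²·sin(360°/24) = 447.24 mm²); Taking the intersection: the r=12 cylinder at (8.5, 8) partially overlaps that combined region; clipping to the common part keeps 359.54 mm² — area = 359.54 mm². So its area = 359.54 mm². Layer 28 (z = 6.72): the cube is present — its section is the full 24×28.5 rectangle (area 684.00 mm²); the cube at (-0.5, 8) is absent (z outside [-1, 3.5]); the cube at (-0.5, 0) (footprint 26.5×8) is included at this height (area 212.00 mm²); Taking the first minus the rest: starting from the 24×28.5 cube (684.00 mm²), the 26.5×8 cube at (-0.5, 0) partially overlaps it — only the 192.00 mm² overlap (of its 212.00 mm²) is removed, clipping the outline — area = 492.00 mm²; the r=12 cylinder at (8.5, 8) gives a regular 24-gon of circumradius 12 (constant along its height) (area = (24/2)·12.000²·sin(360°/24) = 447.24 mm²); Keeping only the common overlap: the r=12 cylinder at (8.5, 8) partially overlaps the result so far; clipping to the common part keeps 203.84 mm² — area = 203.84 mm². So its area = 203.84 mm². Layer 45 is larger (359.54 vs 203.84 mm²).

layer 45 (z = 10.8 mm)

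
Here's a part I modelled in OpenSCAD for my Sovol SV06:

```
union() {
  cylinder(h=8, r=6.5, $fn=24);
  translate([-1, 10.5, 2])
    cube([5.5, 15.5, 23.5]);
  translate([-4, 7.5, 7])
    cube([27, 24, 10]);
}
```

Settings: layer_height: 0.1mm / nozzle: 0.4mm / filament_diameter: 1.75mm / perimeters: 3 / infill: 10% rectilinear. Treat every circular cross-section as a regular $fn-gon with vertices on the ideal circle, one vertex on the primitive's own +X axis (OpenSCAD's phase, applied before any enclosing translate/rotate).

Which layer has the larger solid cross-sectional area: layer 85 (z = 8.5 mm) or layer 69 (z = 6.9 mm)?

layer 85 (z = 8.5 mm)

Layer 85 (z = 8.5): the cylinder does not reach this height (z outside [0, 8]); the cube at (-1, 10.5) is present — its section is the full 5.5×15.5 rectangle (area 85.25 mm²); the cube at (-4, 7.5) (footprint 27×24) is included at this height (area 648.00 mm²); Merging all regions: the 5.5×15.5 cube at (-1, 10.5) lies entirely inside the 27×24 cube at (-4, 7.5), so the union is just the 27×24 cube at (-4, 7.5) — area = 648.00 mm². So its area = 648.00 mm². Layer 69 (z = 6.9): the r=6.5 cylinder contributes a regular 24-gon of circumradius 6.5 (area = (24/2)·6.500²·sin(360°/24) = 131.22 mm²); the 5.5×15.5 cube at (-1, 10.5) contributes its full rectangle (area 85.25 mm²); the cube at (-4, 7.5) is absent (z outside [7, 17]); Merging all regions: the 2 present regions are separate (no shared area or edge), so areas and boundary lengths simply add and each stays a separate island — area = 216.47 mm². So its area = 216.47 mm². Layer 85 is larger (648.00 vs 216.47 mm²).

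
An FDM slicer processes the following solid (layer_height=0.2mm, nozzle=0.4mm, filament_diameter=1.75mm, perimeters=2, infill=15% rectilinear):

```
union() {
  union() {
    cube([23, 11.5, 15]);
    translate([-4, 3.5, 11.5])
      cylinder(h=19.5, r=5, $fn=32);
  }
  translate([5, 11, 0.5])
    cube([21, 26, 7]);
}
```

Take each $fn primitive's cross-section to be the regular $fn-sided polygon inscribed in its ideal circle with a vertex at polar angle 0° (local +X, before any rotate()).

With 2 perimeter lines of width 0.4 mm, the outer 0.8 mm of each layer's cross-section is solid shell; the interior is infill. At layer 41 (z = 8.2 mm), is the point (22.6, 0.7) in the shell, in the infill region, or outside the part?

shell

At z = 8.2 mm: the 23×11.5 cube contributes its full rectangle; the cylinder at (-4, 3.5) is absent (z outside [11.5, 31]); Taking the union: only the 23×11.5 cube is present, so the union is just that shape — 1 connected region; the cube at (5, 11) is not intersected at this z (z outside [0.5, 7.5]); Taking the union: only that combined region is present, so the union is just that shape — 1 connected region. Overall, the cross-section is a single solid region. The nearest boundary edge runs (23.00, 0.00)→(23.00, 11.50); distance from the point to it = 0.40 mm. The point is inside the cross-section, 0.40 mm from the nearest boundary — within the 0.8 mm shell band (2 × 0.4).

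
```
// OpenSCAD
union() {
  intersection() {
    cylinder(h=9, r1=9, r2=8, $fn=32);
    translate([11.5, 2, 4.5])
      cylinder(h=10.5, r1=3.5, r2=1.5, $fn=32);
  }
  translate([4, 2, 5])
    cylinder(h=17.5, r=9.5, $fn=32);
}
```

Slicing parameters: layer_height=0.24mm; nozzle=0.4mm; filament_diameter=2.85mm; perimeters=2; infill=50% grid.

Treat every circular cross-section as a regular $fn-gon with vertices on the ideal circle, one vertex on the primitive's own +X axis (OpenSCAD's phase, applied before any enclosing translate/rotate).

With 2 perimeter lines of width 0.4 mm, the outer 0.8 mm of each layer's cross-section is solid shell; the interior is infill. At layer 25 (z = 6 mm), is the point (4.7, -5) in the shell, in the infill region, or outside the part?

At z = 6 mm: the cone: at t=0.667 of its height the radius interpolates to r₁+(r₂−r₁)t = 8.333, giving a regular 32-gon of that circumradius; the cone at (11.5, 2): at t=0.143 of its height the radius interpolates to r₁+(r₂−r₁)t = 3.214, giving a regular 32-gon of that circumradius; Keeping only the common overlap: the cone at (11.5, 2) does not overlap the cone (empty) — nothing remains; the r=9.5 cylinder at (4, 2) gives a regular 32-gon of circumradius 9.5 (constant along its height); Taking the union: only the r=9.5 cylinder at (4, 2) is present, so the union is just that shape — 1 connected region. Overall, the cross-section is a single solid region. The nearest boundary edge runs (4.00, -7.50)→(5.85, -7.32); distance from the point to it = 2.42 mm. The point is inside the cross-section and 2.42 mm from the nearest boundary — more than the 0.8 mm shell width (2 × 0.4), so it's in the infill interior.

infill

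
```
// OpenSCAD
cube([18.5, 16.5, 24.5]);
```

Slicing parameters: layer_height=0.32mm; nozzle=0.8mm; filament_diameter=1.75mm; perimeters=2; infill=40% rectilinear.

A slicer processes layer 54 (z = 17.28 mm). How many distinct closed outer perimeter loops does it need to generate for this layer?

At z = 17.28 mm: the cube is present — its section is the full 18.5×16.5 rectangle. The result has 1 disconnected region.

1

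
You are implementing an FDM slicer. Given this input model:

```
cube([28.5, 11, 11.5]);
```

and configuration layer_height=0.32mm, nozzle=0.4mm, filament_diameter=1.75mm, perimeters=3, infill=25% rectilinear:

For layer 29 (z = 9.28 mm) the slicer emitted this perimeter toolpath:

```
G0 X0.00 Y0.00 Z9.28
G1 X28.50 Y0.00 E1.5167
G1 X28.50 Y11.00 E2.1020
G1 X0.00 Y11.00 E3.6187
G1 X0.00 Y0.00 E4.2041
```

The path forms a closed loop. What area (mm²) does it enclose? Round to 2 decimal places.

313.50 mm²

Apply the shoelace formula to the sequence of (X, Y) vertices; enclosed area = 313.50 mm².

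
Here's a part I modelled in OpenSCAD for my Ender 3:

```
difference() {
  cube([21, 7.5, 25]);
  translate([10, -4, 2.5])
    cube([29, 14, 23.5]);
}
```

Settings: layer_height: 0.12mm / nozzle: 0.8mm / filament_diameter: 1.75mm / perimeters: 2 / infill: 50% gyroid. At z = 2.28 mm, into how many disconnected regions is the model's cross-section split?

1

At z = 2.28 mm: the 21×7.5 cube contributes its full rectangle; the cube at (10, -4) is not intersected at this z (z outside [2.5, 26]); Subtracting the remaining from the first: none of the subtracted shapes is present at this height, so the 21×7.5 cube is unchanged — 1 connected region. The result has 1 disconnected region.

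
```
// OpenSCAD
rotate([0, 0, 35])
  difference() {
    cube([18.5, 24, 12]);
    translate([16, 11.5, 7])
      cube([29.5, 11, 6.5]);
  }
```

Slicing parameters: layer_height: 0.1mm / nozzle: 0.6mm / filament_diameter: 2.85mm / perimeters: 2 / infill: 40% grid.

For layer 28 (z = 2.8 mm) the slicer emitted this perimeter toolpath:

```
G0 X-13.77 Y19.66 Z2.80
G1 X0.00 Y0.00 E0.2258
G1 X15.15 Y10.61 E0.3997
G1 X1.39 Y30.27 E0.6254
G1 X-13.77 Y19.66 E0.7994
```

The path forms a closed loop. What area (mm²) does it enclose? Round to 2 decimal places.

Apply the shoelace formula to the sequence of (X, Y) vertices; enclosed area = 443.99 mm².

443.99 mm²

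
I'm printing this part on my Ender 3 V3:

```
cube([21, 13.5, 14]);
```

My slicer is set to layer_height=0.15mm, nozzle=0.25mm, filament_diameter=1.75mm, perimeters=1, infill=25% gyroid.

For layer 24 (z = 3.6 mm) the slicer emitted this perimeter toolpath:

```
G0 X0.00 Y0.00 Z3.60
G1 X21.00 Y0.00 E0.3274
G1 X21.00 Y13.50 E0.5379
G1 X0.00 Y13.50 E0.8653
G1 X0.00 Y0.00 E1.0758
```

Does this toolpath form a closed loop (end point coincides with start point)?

yes

Start point (G0): (0.00, 0.00). End point (last G1): the path returns to the start — closed.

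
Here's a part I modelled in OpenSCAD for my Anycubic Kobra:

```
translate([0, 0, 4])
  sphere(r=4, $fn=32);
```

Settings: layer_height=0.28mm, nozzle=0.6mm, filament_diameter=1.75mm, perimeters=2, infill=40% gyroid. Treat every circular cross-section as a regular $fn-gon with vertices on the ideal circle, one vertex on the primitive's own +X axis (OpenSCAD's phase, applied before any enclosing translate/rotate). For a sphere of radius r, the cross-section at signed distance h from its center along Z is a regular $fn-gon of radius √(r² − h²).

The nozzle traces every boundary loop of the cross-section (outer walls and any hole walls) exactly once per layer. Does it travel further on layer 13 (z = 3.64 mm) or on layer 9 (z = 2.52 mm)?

Layer 13 (z = 3.64): the r=4 sphere contributes a regular 32-gon of circumradius √(4²−0.36²) = 3.984 (perimeter = 2·32·3.984·sin(180°/32) = 24.99 mm). So its perimeter = 24.99 mm. Layer 9 (z = 2.52): the r=4 sphere contributes a regular 32-gon of circumradius √(4²−1.48²) = 3.716 (perimeter = 2·32·3.716·sin(180°/32) = 23.31 mm). So its perimeter = 23.31 mm. Layer 13 is larger (24.99 vs 23.31 mm).

layer 13 (z = 3.64 mm)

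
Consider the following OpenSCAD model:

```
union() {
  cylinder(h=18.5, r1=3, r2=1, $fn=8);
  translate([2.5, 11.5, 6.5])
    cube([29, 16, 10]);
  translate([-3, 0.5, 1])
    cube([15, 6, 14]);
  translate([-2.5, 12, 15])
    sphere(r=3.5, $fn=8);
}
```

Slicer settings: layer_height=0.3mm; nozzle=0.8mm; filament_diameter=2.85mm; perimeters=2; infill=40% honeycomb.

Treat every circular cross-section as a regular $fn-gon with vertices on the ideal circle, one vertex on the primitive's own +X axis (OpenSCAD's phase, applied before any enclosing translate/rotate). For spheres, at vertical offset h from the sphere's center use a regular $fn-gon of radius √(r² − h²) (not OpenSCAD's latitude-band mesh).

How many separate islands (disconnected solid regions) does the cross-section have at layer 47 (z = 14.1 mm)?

3

At z = 14.1 mm: the cone contributes a regular 8-gon of circumradius 1.476 (interpolated between r1=3 and r2=1 at t=0.762); the 29×16 cube at (2.5, 11.5) contributes its full rectangle; the cube at (-3, 0.5) is present — its section is the full 15×6 rectangle; the r=3.5 sphere at (-2.5, 12) slices to a regular 8-gon of circumradius 3.382 (√(r²−h²) with h=0.9 from center); Merging all regions: the regions partially overlap (shared area 1.71 mm²), so overlapping operands fuse into one piece — 3 connected regions. Overall, the cross-section has 3 separate islands. Island count = 3.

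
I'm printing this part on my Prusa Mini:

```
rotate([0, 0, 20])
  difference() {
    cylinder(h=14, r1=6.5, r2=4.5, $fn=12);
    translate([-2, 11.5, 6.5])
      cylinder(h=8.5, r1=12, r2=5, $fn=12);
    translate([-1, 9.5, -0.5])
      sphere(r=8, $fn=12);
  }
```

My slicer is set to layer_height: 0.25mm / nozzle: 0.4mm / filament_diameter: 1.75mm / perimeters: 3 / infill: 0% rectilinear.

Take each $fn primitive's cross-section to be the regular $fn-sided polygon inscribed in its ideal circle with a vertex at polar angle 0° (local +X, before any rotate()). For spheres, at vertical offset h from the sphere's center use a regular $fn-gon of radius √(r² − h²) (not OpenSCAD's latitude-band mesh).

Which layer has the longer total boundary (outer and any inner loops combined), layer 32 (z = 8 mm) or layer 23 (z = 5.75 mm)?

layer 23 (z = 5.75 mm)

Layer 32 (z = 8): the cone: at t=0.571 of its height the radius interpolates to r₁+(r₂−r₁)t = 5.357, giving a regular 12-gon of that circumradius (perimeter = 2·12·5.357·sin(180°/12) = 33.28 mm); the cone at (-2, 11.5) contributes a regular 12-gon of circumradius 10.765 (interpolated between r1=12 and r2=5 at t=0.176) (perimeter = 2·12·10.765·sin(180°/12) = 66.87 mm); the sphere at (-1, 9.5) is not intersected at this z (|z−center|=8.500 > r=8); Subtracting the remaining from the first: starting from the cone, the cone at (-2, 11.5) partially overlaps it — only the 27.22 mm² overlap (of its 347.64 mm²) is removed, clipping the outline — boundary = 31.39 mm; (whole slice rotated 20° about Z — lengths, areas and connectivity unchanged). So its perimeter = 31.39 mm. Layer 23 (z = 5.75): the cone (r1=6.5→r2=4.5) has section circumradius 5.679 here — a regular 12-gon (perimeter = 2·12·5.679·sin(180°/12) = 35.27 mm); the cone at (-2, 11.5) is not intersected at this z (z outside [6.5, 15]); the sphere at (-1, 9.5): section is a regular 12-gon, circumradius = √(r²−h²) = √(8²−6.25²) = 4.994 (perimeter = 2·12·4.994·sin(180°/12) = 31.02 mm); Subtracting the remaining from the first: starting from the cone, the r=8 sphere at (-1, 9.5) partially overlaps it — only the 2.42 mm² overlap (of its 74.81 mm²) is removed, clipping the outline — boundary = 35.30 mm; (whole slice rotated 20° about Z — lengths, areas and connectivity unchanged). So its perimeter = 35.30 mm. Layer 23 is larger (35.30 vs 31.39 mm).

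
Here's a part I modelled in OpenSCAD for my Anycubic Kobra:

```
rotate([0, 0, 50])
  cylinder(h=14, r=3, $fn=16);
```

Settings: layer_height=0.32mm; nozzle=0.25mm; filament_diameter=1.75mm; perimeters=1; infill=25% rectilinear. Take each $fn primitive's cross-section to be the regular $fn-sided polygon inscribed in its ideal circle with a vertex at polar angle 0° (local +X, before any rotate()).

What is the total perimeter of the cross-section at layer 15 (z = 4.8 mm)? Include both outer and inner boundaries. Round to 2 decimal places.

18.73 mm

At z = 4.8 mm: the cylinder: section is a regular 16-gon, circumradius r=3 (perimeter = 2·16·3.000·sin(180°/16) = 18.73 mm); (whole slice rotated 50° about Z — lengths, areas and connectivity unchanged). Overall, the cross-section is a single solid region. Total boundary length (outer) = 18.73 mm.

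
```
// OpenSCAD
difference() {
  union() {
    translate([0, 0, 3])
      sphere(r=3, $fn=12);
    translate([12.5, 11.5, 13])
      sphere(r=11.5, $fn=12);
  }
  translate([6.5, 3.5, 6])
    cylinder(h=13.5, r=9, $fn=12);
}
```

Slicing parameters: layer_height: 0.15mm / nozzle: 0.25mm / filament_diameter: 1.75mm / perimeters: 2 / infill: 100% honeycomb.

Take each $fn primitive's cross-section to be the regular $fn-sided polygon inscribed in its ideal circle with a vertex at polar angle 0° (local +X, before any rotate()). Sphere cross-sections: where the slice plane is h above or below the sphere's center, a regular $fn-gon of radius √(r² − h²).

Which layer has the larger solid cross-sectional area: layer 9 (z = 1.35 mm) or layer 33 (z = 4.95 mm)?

layer 33 (z = 4.95 mm)

Layer 9 (z = 1.35): the sphere: section is a regular 12-gon, circumradius = √(r²−h²) = √(3²−1.65²) = 2.505 (area = (12/2)·2.505²·sin(360°/12) = 18.83 mm²); the sphere at (12.5, 11.5) is absent (|z−center|=11.650 > r=11.5); Combining (union): only the r=3 sphere is present, so the union is just that shape — area = 18.83 mm²; the cylinder at (6.5, 3.5) does not reach this height (z outside [6, 19.5]); Subtracting the remaining from the first: none of the subtracted shapes is present at this height, so the result so far is unchanged — area = 18.83 mm². So its area = 18.83 mm². Layer 33 (z = 4.95): the r=3 sphere slices to a regular 12-gon of circumradius 2.280 (√(r²−h²) with h=1.95 from center) (area = (12/2)·2.280²·sin(360°/12) = 15.59 mm²); the sphere at (12.5, 11.5): section is a regular 12-gon, circumradius = √(r²−h²) = √(11.5²−8.05²) = 8.213 (area = (12/2)·8.213²·sin(360°/12) = 202.34 mm²); Taking the union: the 2 present regions are separate (no shared area or edge), so areas and boundary lengths simply add and each stays a separate island — area = 217.93 mm²; the cylinder at (6.5, 3.5) does not reach this height (z outside [6, 19.5]); Subtracting the remaining from the first: none of the subtracted shapes is present at this height, so that combined region is unchanged — area = 217.93 mm². So its area = 217.93 mm². Layer 33 is larger (217.93 vs 18.83 mm²).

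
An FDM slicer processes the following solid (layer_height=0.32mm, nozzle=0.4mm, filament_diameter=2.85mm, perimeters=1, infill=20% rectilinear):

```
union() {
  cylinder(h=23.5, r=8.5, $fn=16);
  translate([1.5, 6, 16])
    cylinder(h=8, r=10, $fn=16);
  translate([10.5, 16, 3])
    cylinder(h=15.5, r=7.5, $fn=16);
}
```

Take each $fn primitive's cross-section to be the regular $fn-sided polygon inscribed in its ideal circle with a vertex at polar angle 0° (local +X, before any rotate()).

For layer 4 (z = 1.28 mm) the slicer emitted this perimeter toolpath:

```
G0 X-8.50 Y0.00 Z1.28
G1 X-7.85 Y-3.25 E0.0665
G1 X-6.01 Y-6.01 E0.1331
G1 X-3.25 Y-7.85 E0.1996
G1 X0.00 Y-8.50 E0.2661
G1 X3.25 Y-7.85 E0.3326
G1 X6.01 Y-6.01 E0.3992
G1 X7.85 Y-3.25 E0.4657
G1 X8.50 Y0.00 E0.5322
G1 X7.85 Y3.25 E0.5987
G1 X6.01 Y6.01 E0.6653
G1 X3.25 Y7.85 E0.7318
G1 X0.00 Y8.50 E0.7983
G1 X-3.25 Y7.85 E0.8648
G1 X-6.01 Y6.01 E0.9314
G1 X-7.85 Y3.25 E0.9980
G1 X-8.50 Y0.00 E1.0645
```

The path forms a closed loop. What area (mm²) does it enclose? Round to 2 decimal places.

221.08 mm²

Apply the shoelace formula to the sequence of (X, Y) vertices; enclosed area = 221.08 mm².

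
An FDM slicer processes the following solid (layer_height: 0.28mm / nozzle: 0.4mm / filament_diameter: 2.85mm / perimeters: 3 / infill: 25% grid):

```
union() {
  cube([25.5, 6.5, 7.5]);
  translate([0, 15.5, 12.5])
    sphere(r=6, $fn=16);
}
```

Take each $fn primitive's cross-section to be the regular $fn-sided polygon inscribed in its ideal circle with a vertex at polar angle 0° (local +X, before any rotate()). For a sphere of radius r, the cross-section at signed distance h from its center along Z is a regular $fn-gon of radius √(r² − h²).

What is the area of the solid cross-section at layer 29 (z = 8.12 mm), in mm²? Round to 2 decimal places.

At z = 8.12 mm: the cube is not intersected at this z (z outside [0, 7.5]); the r=6 sphere at (0, 15.5) slices to a regular 16-gon of circumradius 4.101 (√(r²−h²) with h=4.38 from center) (area = (16/2)·4.101²·sin(360°/16) = 51.48 mm²); Taking the union: only the r=6 sphere at (0, 15.5) is present, so the union is just that shape — area = 51.48 mm². Overall, the cross-section is a single solid region. Net area = 51.48 mm².

51.48 mm²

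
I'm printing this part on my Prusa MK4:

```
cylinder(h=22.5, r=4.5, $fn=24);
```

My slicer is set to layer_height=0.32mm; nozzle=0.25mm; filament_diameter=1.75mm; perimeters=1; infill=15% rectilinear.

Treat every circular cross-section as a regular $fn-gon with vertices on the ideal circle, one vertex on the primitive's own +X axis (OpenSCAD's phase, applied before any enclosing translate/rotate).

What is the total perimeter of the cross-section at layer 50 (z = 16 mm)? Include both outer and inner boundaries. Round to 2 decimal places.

28.19 mm

At z = 16 mm: the r=4.5 cylinder contributes a regular 24-gon of circumradius 4.5 (perimeter = 2·24·4.500·sin(180°/24) = 28.19 mm). Overall, the cross-section is a single solid region. Total boundary length (outer) = 28.19 mm.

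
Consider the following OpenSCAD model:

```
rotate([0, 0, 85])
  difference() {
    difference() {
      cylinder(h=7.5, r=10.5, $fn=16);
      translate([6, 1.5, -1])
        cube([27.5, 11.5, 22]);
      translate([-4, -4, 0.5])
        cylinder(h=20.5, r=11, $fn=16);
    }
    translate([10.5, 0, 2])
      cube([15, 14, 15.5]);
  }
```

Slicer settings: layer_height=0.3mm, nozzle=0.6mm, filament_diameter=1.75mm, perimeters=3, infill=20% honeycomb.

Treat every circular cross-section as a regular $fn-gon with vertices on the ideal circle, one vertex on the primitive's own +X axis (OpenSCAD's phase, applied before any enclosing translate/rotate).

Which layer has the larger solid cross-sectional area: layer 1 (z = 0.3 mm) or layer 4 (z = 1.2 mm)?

layer 1 (z = 0.3 mm)

Layer 1 (z = 0.3): the cylinder: section is a regular 16-gon, circumradius r=10.5 (area = (16/2)·10.500²·sin(360°/16) = 337.53 mm²); the 27.5×11.5 cube at (6, 1.5) contributes its full rectangle (area 316.25 mm²); the cylinder at (-4, -4) is not intersected at this z (z outside [0.5, 21]); Taking the first minus the rest: starting from the r=10.5 cylinder (337.53 mm²), the 27.5×11.5 cube at (6, 1.5) partially overlaps it — only the 19.36 mm² overlap (of its 316.25 mm²) is removed, clipping the outline — area = 318.17 mm²; the cube at (10.5, 0) is absent (z outside [2, 17.5]); Subtracting the remaining from the first: none of the subtracted shapes is present at this height, so the result so far is unchanged — area = 318.17 mm²; (whole slice rotated 85° about Z — lengths, areas and connectivity unchanged). So its area = 318.17 mm². Layer 4 (z = 1.2): the r=10.5 cylinder contributes a regular 16-gon of circumradius 10.5 (area = (16/2)·10.500²·sin(360°/16) = 337.53 mm²); the cube at (6, 1.5) is present — its section is the full 27.5×11.5 rectangle (area 316.25 mm²); the r=11 cylinder at (-4, -4) contributes a regular 16-gon of circumradius 11 (area = (16/2)·11.000²·sin(360°/16) = 370.44 mm²); Taking the first minus the rest: starting from the r=10.5 cylinder (337.53 mm²), the 27.5×11.5 cube at (6, 1.5) partially overlaps it — only the 19.36 mm² overlap (of its 316.25 mm²) is removed, clipping the outline; the r=11 cylinder at (-4, -4) partially overlaps it — only the 234.91 mm² overlap (of its 370.44 mm²) is removed, clipping the outline — area = 83.26 mm²; the cube at (10.5, 0) is not intersected at this z (z outside [2, 17.5]); Subtracting the remaining from the first: none of the subtracted shapes is present at this height, so the result so far is unchanged — area = 83.26 mm²; (rotated 85° about Z; rotation is an isometry so areas/perimeters/island counts are preserved). So its area = 83.26 mm². Layer 1 is larger (318.17 vs 83.26 mm²).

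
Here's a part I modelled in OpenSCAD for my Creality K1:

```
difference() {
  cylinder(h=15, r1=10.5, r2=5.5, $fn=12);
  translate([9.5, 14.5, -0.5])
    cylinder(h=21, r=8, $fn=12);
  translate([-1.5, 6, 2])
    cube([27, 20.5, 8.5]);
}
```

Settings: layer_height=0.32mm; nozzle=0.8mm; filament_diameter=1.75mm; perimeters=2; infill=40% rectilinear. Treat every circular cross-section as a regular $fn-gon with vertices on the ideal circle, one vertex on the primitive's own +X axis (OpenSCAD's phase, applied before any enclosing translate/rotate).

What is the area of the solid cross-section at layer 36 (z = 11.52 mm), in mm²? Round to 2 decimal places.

133.07 mm²

At z = 11.52 mm: the cone contributes a regular 12-gon of circumradius 6.660 (interpolated between r1=10.5 and r2=5.5 at t=0.768) (area = (12/2)·6.660²·sin(360°/12) = 133.07 mm²); the r=8 cylinder at (9.5, 14.5) gives a regular 12-gon of circumradius 8 (constant along its height) (area = (12/2)·8.000²·sin(360°/12) = 192.00 mm²); the cube at (-1.5, 6) is not intersected at this z (z outside [2, 10.5]); Subtracting the remaining from the first: starting from the cone (133.07 mm²), the r=8 cylinder at (9.5, 14.5) misses the remaining region (no effect) — area = 133.07 mm². Overall, the cross-section is a single solid region. Net area = 133.07 mm².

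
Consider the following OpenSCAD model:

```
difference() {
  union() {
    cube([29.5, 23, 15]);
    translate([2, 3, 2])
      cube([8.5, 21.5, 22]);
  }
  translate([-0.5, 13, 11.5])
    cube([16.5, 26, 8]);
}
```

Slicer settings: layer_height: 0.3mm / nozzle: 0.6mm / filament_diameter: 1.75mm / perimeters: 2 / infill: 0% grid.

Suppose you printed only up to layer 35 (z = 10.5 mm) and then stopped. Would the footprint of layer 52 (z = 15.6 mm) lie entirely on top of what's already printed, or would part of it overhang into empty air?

Compare the two slices. At z = 10.5: the cube (footprint 29.5×23) is included at this height (area 678.50 mm²); the 8.5×21.5 cube at (2, 3) contributes its full rectangle (area 182.75 mm²); Merging all regions: the regions partially overlap — summed areas 861.25 mm² minus the doubly-counted overlap 170.00 mm² gives 691.25 mm² — area = 691.25 mm²; the cube at (-0.5, 13) is absent (z outside [11.5, 19.5]); Subtracting the remaining from the first: none of the subtracted shapes is present at this height, so that combined region is unchanged — area = 691.25 mm². At z = 15.6: the cube is absent (z outside [0, 15]); the 8.5×21.5 cube at (2, 3) contributes its full rectangle (area 182.75 mm²); Taking the union: only the 8.5×21.5 cube at (2, 3) is present, so the union is just that shape — area = 182.75 mm²; the 16.5×26 cube at (-0.5, 13) contributes its full rectangle (area 429.00 mm²); Subtracting the remaining from the first: starting from the result so far (182.75 mm²), the 16.5×26 cube at (-0.5, 13) partially overlaps it — only the 97.75 mm² overlap (of its 429.00 mm²) is removed, clipping the outline — area = 85.00 mm². Checking containment: the cross-section at z = 15.6 is a subset of the cross-section at z = 10.5.

entirely on top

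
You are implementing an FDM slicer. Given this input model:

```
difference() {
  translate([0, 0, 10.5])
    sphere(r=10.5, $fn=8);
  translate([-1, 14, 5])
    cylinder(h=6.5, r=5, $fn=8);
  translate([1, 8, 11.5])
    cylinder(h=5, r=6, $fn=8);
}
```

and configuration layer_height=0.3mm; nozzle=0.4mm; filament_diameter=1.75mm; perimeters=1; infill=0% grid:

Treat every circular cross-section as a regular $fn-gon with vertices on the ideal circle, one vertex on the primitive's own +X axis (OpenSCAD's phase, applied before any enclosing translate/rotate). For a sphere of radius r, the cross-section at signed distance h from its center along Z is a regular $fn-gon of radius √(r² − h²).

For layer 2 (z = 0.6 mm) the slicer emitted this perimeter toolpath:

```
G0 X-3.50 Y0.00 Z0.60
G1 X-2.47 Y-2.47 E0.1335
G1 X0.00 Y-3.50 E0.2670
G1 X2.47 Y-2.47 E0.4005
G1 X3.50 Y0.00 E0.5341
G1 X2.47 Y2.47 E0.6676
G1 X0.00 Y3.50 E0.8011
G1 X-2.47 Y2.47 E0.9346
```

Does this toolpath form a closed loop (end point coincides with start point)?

Start point (G0): (-3.50, 0.00). End point (last G1): the path does not return to the start — open.

no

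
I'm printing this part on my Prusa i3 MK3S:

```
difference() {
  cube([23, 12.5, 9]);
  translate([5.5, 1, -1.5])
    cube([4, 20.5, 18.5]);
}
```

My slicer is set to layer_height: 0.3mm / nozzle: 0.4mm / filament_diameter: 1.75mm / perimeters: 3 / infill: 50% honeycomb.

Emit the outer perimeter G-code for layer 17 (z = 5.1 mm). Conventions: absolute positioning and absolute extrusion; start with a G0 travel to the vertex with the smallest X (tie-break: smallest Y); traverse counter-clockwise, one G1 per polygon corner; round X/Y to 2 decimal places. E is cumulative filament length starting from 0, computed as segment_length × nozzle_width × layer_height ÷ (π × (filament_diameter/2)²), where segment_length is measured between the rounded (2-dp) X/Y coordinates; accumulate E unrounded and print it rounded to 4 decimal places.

At z = 5.1 mm: the cube is present — its section is the full 23×12.5 rectangle; the 4×20.5 cube at (5.5, 1) contributes its full rectangle; After the difference (first − rest): starting from the 23×12.5 cube, the 4×20.5 cube at (5.5, 1) partially overlaps it — only the 46.00 mm² overlap (of its 82.00 mm²) is removed, clipping the outline — 1 connected region. The outline is a single polygon with 8 vertices. Extrusion per mm of travel: 0.4 × 0.3 / (π × 0.875²) = 0.049890. Accumulating E over each segment gives final E = 4.6897.

G0 X0.00 Y0.00 Z5.10
G1 X23.00 Y0.00 E1.1475
G1 X23.00 Y12.50 E1.7711
G1 X9.50 Y12.50 E2.4446
G1 X9.50 Y1.00 E3.0184
G1 X5.50 Y1.00 E3.2179
G1 X5.50 Y12.50 E3.7917
G1 X0.00 Y12.50 E4.0661
G1 X0.00 Y0.00 E4.6897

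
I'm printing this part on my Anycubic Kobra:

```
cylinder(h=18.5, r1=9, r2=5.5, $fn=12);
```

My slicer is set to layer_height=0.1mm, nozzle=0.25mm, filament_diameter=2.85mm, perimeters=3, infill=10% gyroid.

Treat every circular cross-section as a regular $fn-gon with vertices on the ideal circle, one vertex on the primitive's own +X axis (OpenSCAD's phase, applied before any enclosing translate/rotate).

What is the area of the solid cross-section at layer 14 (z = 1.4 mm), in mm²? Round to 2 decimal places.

At z = 1.4 mm: the cone contributes a regular 12-gon of circumradius 8.735 (interpolated between r1=9 and r2=5.5 at t=0.076) (area = (12/2)·8.735²·sin(360°/12) = 228.91 mm²). Overall, the cross-section is a single solid region. Net area = 228.91 mm².

228.91 mm²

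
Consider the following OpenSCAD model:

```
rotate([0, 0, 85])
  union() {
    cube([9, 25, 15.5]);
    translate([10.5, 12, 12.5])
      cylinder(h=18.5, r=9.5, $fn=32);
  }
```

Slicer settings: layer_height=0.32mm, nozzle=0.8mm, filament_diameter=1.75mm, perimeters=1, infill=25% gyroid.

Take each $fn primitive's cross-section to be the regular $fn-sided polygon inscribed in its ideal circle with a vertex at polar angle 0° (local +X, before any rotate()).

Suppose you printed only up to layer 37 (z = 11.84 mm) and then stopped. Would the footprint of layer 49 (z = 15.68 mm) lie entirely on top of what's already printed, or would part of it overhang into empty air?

part overhangs

Compare the two slices. At z = 11.84: the cube is present — its section is the full 9×25 rectangle (area 225.00 mm²); the cylinder at (10.5, 12) does not reach this height (z outside [12.5, 31]); Combining (union): only the 9×25 cube is present, so the union is just that shape — area = 225.00 mm²; (whole slice rotated 85° about Z — lengths, areas and connectivity unchanged). At z = 15.68: the cube is not intersected at this z (z outside [0, 15.5]); the cylinder at (10.5, 12): section is a regular 32-gon, circumradius r=9.5 (area = (32/2)·9.500²·sin(360°/32) = 281.71 mm²); Merging all regions: only the r=9.5 cylinder at (10.5, 12) is present, so the union is just that shape — area = 281.71 mm²; (rotated 85° about Z; rotation is an isometry so areas/perimeters/island counts are preserved). Checking containment: at z = 15.68 the cross-section extends beyond the z = 11.84 cross-section by about 169.13 mm².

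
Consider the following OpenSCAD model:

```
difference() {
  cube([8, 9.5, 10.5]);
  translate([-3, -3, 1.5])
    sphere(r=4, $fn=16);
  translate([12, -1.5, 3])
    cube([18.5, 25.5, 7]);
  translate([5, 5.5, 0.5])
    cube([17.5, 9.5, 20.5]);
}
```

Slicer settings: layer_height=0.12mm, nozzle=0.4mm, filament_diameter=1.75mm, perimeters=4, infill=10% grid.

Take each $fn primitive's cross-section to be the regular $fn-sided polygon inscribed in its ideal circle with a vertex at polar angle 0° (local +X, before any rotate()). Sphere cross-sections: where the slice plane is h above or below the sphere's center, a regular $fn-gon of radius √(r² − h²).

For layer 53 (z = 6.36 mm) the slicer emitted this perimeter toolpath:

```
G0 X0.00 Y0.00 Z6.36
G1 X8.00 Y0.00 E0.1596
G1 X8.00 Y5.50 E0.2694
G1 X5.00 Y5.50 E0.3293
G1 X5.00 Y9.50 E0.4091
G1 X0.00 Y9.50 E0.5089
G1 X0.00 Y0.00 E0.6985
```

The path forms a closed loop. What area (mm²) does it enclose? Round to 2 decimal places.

Apply the shoelace formula to the sequence of (X, Y) vertices; enclosed area = 64.00 mm².

64.00 mm²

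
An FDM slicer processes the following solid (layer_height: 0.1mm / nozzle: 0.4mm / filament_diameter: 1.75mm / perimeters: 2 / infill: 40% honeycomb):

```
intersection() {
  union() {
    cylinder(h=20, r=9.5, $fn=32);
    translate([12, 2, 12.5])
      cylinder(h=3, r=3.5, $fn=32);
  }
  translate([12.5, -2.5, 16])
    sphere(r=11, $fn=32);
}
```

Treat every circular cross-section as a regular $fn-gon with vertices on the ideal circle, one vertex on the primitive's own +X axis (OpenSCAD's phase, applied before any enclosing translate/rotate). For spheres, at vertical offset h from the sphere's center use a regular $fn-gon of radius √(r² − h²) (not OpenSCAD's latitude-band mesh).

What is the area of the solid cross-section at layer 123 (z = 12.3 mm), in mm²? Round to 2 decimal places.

74.04 mm²

At z = 12.3 mm: the r=9.5 cylinder gives a regular 32-gon of circumradius 9.5 (constant along its height) (area = (32/2)·9.500²·sin(360°/32) = 281.71 mm²); the cylinder at (12, 2) is not intersected at this z (z outside [12.5, 15.5]); Taking the union: only the r=9.5 cylinder is present, so the union is just that shape — area = 281.71 mm²; the sphere at (12.5, -2.5): section is a regular 32-gon, circumradius = √(r²−h²) = √(11²−3.7²) = 10.359 (area = (32/2)·10.359²·sin(360°/32) = 334.96 mm²); After intersecting: the r=11 sphere at (12.5, -2.5) partially overlaps the result so far; clipping to the common part keeps 74.04 mm² — area = 74.04 mm². Overall, the cross-section is a single solid region. Net area = 74.04 mm².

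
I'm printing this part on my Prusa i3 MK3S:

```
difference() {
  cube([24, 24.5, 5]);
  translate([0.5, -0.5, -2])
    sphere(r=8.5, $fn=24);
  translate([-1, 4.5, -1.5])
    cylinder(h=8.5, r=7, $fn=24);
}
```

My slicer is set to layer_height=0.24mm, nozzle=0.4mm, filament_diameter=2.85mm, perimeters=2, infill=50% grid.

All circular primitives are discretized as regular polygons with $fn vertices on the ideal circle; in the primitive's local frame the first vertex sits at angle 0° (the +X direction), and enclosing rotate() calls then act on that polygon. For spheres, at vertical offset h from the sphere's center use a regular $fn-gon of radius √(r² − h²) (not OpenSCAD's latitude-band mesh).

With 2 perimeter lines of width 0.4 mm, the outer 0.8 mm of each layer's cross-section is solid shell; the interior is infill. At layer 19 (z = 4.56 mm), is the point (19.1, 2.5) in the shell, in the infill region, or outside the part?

At z = 4.56 mm: the 24×24.5 cube contributes its full rectangle; the sphere at (0.5, -0.5): section is a regular 24-gon, circumradius = √(r²−h²) = √(8.5²−6.56²) = 5.405; the r=7 cylinder at (-1, 4.5) contributes a regular 24-gon of circumradius 7; After the difference (first − rest): starting from the 24×24.5 cube, the r=8.5 sphere at (0.5, -0.5) partially overlaps it — only the 22.44 mm² overlap (of its 90.74 mm²) is removed, clipping the outline; the r=7 cylinder at (-1, 4.5) partially overlaps it — only the 34.47 mm² overlap (of its 152.19 mm²) is removed, clipping the outline — 1 connected region. Overall, the cross-section is a single solid region. The nearest boundary edge runs (24.00, 0.00)→(5.84, 0.00); distance from the point to it = 2.50 mm. The point is inside the cross-section and 2.50 mm from the nearest boundary — more than the 0.8 mm shell width (2 × 0.4), so it's in the infill interior.

infill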